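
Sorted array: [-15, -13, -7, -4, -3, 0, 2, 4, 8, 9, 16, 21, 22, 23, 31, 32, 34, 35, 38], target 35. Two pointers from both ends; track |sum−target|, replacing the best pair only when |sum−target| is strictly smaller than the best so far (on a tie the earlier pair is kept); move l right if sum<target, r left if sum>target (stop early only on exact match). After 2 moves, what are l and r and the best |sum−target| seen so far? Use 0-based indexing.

l=2, r=18, best |Δ|=10

[0,18] -15+38=23 d=12 * → l++
[1,18] -13+38=25 d=10 * → l++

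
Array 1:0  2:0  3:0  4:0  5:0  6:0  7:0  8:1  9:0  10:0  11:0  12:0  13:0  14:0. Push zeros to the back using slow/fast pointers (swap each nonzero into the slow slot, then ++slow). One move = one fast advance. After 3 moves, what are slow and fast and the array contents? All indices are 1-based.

(s=1,f=1) a[fast]=0 → fast++
(s=1,f=2) a[fast]=0 → fast++
(s=1,f=3) a[fast]=0 → fast++

slow=1, fast=4, a=[0, 0, 0, 0, 0, 0, 0, 1, 0, 0, 0, 0, 0, 0]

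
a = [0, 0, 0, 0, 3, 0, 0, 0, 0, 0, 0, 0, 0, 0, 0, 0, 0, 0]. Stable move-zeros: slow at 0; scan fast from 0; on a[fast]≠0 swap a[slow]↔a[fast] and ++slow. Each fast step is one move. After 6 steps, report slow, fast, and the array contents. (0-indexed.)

slow=0 fast=0: a[fast]=0, fast++
slow=0 fast=1: a[fast]=0, fast++
slow=0 fast=2: a[fast]=0, fast++
slow=0 fast=3: a[fast]=0, fast++
slow=0 fast=4: a[fast]=3≠0 swap→a[0]=3, slow++,fast++
slow=1 fast=5: a[fast]=0, fast++

slow=1, fast=6, a=[3, 0, 0, 0, 0, 0, 0, 0, 0, 0, 0, 0, 0, 0, 0, 0, 0, 0]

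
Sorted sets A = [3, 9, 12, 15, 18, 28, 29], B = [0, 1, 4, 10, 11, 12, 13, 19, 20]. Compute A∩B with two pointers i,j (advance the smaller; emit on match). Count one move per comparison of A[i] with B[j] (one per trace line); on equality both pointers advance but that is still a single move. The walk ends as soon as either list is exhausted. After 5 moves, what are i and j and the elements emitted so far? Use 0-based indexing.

[i=0,j=0] 3>0 → j++
[i=0,j=1] 3>1 → j++
[i=0,j=2] 3<4 → i++
[i=1,j=2] 9>4 → j++
[i=1,j=3] 9<10 → i++

i=2, j=3, emitted=[]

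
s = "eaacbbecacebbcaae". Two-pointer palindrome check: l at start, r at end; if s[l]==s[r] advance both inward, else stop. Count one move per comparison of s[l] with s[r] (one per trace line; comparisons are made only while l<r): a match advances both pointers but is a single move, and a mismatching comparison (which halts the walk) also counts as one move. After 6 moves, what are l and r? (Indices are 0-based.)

l=6, r=10

l=0 r=16: 'e'=='e', l++,r--
l=1 r=15: 'a'=='a', l++,r--
l=2 r=14: 'a'=='a', l++,r--
l=3 r=13: 'c'=='c', l++,r--
l=4 r=12: 'b'=='b', l++,r--
l=5 r=11: 'b'=='b', l++,r--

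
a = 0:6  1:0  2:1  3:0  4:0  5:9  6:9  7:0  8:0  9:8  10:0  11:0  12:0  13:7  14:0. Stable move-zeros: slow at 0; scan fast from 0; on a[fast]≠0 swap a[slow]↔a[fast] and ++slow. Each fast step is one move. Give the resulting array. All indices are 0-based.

(s=0,f=0) a[fast]=6≠0 swap→a[0]=6 → slow++,fast++
(s=1,f=1) a[fast]=0 → fast++
(s=1,f=2) a[fast]=1≠0 swap→a[1]=1 → slow++,fast++
(s=2,f=3) a[fast]=0 → fast++
(s=2,f=4) a[fast]=0 → fast++
(s=2,f=5) a[fast]=9≠0 swap→a[2]=9 → slow++,fast++
(s=3,f=6) a[fast]=9≠0 swap→a[3]=9 → slow++,fast++
(s=4,f=7) a[fast]=0 → fast++
(s=4,f=8) a[fast]=0 → fast++
(s=4,f=9) a[fast]=8≠0 swap→a[4]=8 → slow++,fast++
(s=5,f=10) a[fast]=0 → fast++
(s=5,f=11) a[fast]=0 → fast++
(s=5,f=12) a[fast]=0 → fast++
(s=5,f=13) a[fast]=7≠0 swap→a[5]=7 → slow++,fast++
(s=6,f=14) a[fast]=0 → fast++

[6, 1, 9, 9, 8, 7, 0, 0, 0, 0, 0, 0, 0, 0, 0]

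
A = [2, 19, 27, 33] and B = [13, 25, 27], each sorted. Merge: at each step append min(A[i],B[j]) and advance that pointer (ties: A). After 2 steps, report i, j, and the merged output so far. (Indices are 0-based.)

i=1, j=1, merged so far=[2, 13]

i=0 j=0: A[i]=2<=B[j]=13 take 2, i++
i=1 j=0: A[i]=19>B[j]=13 take 13, j++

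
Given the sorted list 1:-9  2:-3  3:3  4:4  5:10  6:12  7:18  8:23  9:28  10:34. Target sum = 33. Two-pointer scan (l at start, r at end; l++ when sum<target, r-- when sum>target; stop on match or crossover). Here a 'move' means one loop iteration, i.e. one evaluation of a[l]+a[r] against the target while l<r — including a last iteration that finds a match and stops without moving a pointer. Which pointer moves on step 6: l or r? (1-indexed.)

[1,10] -9+34=25 <33 → l++
[2,10] -3+34=31 <33 → l++
[3,10] 3+34=37 >33 → r--
[3,9] 3+28=31 <33 → l++
[4,9] 4+28=32 <33 → l++
[5,9] 10+28=38 >33 → r--

r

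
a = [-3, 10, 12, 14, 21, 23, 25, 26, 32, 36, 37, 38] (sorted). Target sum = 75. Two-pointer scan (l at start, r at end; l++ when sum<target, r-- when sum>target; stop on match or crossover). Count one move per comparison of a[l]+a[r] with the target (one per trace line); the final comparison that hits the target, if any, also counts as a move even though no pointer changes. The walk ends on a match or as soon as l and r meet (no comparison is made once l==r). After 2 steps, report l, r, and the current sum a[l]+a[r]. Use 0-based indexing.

l=2, r=11, sum=50

l=0 r=11: -3+38=35 <75, l++
l=1 r=11: 10+38=48 <75, l++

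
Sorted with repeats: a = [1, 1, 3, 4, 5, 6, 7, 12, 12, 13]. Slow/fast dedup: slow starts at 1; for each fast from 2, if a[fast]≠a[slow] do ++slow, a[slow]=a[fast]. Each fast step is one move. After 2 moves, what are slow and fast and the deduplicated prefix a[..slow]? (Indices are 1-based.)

slow=1 fast=2: a[fast]=1=a[slow] dup, fast++
slow=1 fast=3: a[fast]=3≠a[slow]=1 write a[2]=3, slow++,fast++

slow=2, fast=4, prefix=[1, 3]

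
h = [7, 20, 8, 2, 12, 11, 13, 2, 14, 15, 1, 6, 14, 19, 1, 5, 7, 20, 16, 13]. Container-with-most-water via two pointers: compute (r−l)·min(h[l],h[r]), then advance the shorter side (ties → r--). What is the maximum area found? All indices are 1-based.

[1,20] min(7,13)*19=133 best=133 * → l++
[2,20] min(20,13)*18=234 best=234 * → r--
[2,19] min(20,16)*17=272 best=272 * → r--
[2,18] min(20,20)*16=320 best=320 * → r--
[2,17] min(20,7)*15=105 best=320 → r--
[2,16] min(20,5)*14=70 best=320 → r--
[2,15] min(20,1)*13=13 best=320 → r--
[2,14] min(20,19)*12=228 best=320 → r--
[2,13] min(20,14)*11=154 best=320 → r--
[2,12] min(20,6)*10=60 best=320 → r--
[2,11] min(20,1)*9=9 best=320 → r--
[2,10] min(20,15)*8=120 best=320 → r--
[2,9] min(20,14)*7=98 best=320 → r--
[2,8] min(20,2)*6=12 best=320 → r--
[2,7] min(20,13)*5=65 best=320 → r--
[2,6] min(20,11)*4=44 best=320 → r--
[2,5] min(20,12)*3=36 best=320 → r--
[2,4] min(20,2)*2=4 best=320 → r--
[2,3] min(20,8)*1=8 best=320 → r--

max area = 320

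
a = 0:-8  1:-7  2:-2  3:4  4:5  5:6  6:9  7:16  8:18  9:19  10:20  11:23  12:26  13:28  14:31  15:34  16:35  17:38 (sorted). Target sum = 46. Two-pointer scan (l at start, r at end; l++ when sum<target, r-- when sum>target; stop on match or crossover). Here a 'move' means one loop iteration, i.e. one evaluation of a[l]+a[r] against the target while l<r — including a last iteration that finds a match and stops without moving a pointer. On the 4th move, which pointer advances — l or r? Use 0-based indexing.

l

l=0 r=17: -8+38=30 <46, l++
l=1 r=17: -7+38=31 <46, l++
l=2 r=17: -2+38=36 <46, l++
l=3 r=17: 4+38=42 <46, l++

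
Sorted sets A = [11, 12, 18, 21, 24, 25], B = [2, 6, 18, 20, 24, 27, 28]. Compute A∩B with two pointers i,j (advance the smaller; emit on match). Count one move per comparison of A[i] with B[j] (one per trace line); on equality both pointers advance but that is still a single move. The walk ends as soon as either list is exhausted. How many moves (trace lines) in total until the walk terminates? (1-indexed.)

i=1 j=1: 11>2, j++
i=1 j=2: 11>6, j++
i=1 j=3: 11<18, i++
i=2 j=3: 12<18, i++
i=3 j=3: 18==18 emit, i++,j++
i=4 j=4: 21>20, j++
i=4 j=5: 21<24, i++
i=5 j=5: 24==24 emit, i++,j++
i=6 j=6: 25<27, i++

9 moves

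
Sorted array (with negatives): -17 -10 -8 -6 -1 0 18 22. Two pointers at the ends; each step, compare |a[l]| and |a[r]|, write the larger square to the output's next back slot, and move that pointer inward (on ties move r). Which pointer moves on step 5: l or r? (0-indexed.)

l

[0,7] |-17|<=|22| out[7]=484 → r--
[0,6] |-17|<=|18| out[6]=324 → r--
[0,5] |-17|>|0| out[5]=289 → l++
[1,5] |-10|>|0| out[4]=100 → l++
[2,5] |-8|>|0| out[3]=64 → l++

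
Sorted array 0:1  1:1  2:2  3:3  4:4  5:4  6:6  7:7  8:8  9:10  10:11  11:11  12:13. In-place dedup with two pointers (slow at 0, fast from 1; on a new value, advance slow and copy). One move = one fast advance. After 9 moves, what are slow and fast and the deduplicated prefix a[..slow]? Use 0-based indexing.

(s=0,f=1) a[fast]=1=a[slow] dup → fast++
(s=0,f=2) a[fast]=2≠a[slow]=1 write a[1]=2 → slow++,fast++
(s=1,f=3) a[fast]=3≠a[slow]=2 write a[2]=3 → slow++,fast++
(s=2,f=4) a[fast]=4≠a[slow]=3 write a[3]=4 → slow++,fast++
(s=3,f=5) a[fast]=4=a[slow] dup → fast++
(s=3,f=6) a[fast]=6≠a[slow]=4 write a[4]=6 → slow++,fast++
(s=4,f=7) a[fast]=7≠a[slow]=6 write a[5]=7 → slow++,fast++
(s=5,f=8) a[fast]=8≠a[slow]=7 write a[6]=8 → slow++,fast++
(s=6,f=9) a[fast]=10≠a[slow]=8 write a[7]=10 → slow++,fast++

slow=7, fast=10, prefix=[1, 2, 3, 4, 6, 7, 8, 10]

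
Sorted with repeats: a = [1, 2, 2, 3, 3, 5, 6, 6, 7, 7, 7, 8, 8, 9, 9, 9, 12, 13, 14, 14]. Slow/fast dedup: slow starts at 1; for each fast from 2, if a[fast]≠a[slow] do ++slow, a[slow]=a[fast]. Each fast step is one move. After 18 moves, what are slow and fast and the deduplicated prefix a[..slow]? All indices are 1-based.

slow=1 fast=2: a[fast]=2≠a[slow]=1 write a[2]=2, slow++,fast++
slow=2 fast=3: a[fast]=2=a[slow] dup, fast++
slow=2 fast=4: a[fast]=3≠a[slow]=2 write a[3]=3, slow++,fast++
slow=3 fast=5: a[fast]=3=a[slow] dup, fast++
slow=3 fast=6: a[fast]=5≠a[slow]=3 write a[4]=5, slow++,fast++
slow=4 fast=7: a[fast]=6≠a[slow]=5 write a[5]=6, slow++,fast++
slow=5 fast=8: a[fast]=6=a[slow] dup, fast++
slow=5 fast=9: a[fast]=7≠a[slow]=6 write a[6]=7, slow++,fast++
slow=6 fast=10: a[fast]=7=a[slow] dup, fast++
slow=6 fast=11: a[fast]=7=a[slow] dup, fast++
slow=6 fast=12: a[fast]=8≠a[slow]=7 write a[7]=8, slow++,fast++
slow=7 fast=13: a[fast]=8=a[slow] dup, fast++
slow=7 fast=14: a[fast]=9≠a[slow]=8 write a[8]=9, slow++,fast++
slow=8 fast=15: a[fast]=9=a[slow] dup, fast++
slow=8 fast=16: a[fast]=9=a[slow] dup, fast++
slow=8 fast=17: a[fast]=12≠a[slow]=9 write a[9]=12, slow++,fast++
slow=9 fast=18: a[fast]=13≠a[slow]=12 write a[10]=13, slow++,fast++
slow=10 fast=19: a[fast]=14≠a[slow]=13 write a[11]=14, slow++,fast++

slow=11, fast=20, prefix=[1, 2, 3, 5, 6, 7, 8, 9, 12, 13, 14]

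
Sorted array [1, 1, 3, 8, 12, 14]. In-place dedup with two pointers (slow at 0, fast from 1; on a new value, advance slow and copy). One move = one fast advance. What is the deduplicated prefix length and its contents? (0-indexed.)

length 5; prefix = [1, 3, 8, 12, 14]

slow=0 fast=1: a[fast]=1=a[slow] dup, fast++
slow=0 fast=2: a[fast]=3≠a[slow]=1 write a[1]=3, slow++,fast++
slow=1 fast=3: a[fast]=8≠a[slow]=3 write a[2]=8, slow++,fast++
slow=2 fast=4: a[fast]=12≠a[slow]=8 write a[3]=12, slow++,fast++
slow=3 fast=5: a[fast]=14≠a[slow]=12 write a[4]=14, slow++,fast++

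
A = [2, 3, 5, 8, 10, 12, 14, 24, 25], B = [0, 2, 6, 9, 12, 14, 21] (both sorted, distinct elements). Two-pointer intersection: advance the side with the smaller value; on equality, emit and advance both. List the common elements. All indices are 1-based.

i=1 j=1: 2>0, j++
i=1 j=2: 2==2 emit, i++,j++
i=2 j=3: 3<6, i++
i=3 j=3: 5<6, i++
i=4 j=3: 8>6, j++
i=4 j=4: 8<9, i++
i=5 j=4: 10>9, j++
i=5 j=5: 10<12, i++
i=6 j=5: 12==12 emit, i++,j++
i=7 j=6: 14==14 emit, i++,j++
i=8 j=7: 24>21, j++

intersection = [2, 12, 14]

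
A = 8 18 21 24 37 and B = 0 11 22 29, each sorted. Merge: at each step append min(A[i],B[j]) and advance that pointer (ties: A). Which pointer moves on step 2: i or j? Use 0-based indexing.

i

i=0 j=0: A[i]=8>B[j]=0 take 0, j++
i=0 j=1: A[i]=8<=B[j]=11 take 8, i++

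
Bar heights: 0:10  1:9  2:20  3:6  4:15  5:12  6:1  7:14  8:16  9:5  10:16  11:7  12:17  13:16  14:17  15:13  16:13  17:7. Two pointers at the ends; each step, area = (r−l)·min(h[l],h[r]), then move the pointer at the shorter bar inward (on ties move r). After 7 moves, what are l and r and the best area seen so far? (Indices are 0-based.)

l=0 r=17: min(10,7)*17=119 best=119 *, r--
l=0 r=16: min(10,13)*16=160 best=160 *, l++
l=1 r=16: min(9,13)*15=135 best=160, l++
l=2 r=16: min(20,13)*14=182 best=182 *, r--
l=2 r=15: min(20,13)*13=169 best=182, r--
l=2 r=14: min(20,17)*12=204 best=204 *, r--
l=2 r=13: min(20,16)*11=176 best=204, r--

l=2, r=12, best area=204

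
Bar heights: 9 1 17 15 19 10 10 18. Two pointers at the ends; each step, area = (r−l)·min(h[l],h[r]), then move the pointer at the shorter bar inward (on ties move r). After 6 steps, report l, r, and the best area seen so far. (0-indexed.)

l=4, r=5, best area=85

[0,7] min(9,18)*7=63 best=63 * → l++
[1,7] min(1,18)*6=6 best=63 → l++
[2,7] min(17,18)*5=85 best=85 * → l++
[3,7] min(15,18)*4=60 best=85 → l++
[4,7] min(19,18)*3=54 best=85 → r--
[4,6] min(19,10)*2=20 best=85 → r--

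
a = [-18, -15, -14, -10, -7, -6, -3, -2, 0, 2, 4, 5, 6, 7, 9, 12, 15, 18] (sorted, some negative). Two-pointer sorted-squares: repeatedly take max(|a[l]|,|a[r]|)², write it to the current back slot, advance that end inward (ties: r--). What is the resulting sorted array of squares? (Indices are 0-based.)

[0, 4, 4, 9, 16, 25, 36, 36, 49, 49, 81, 100, 144, 196, 225, 225, 324, 324]

[0,17] |-18|<=|18| out[17]=324 → r--
[0,16] |-18|>|15| out[16]=324 → l++
[1,16] |-15|<=|15| out[15]=225 → r--
[1,15] |-15|>|12| out[14]=225 → l++
[2,15] |-14|>|12| out[13]=196 → l++
[3,15] |-10|<=|12| out[12]=144 → r--
[3,14] |-10|>|9| out[11]=100 → l++
[4,14] |-7|<=|9| out[10]=81 → r--
[4,13] |-7|<=|7| out[9]=49 → r--
[4,12] |-7|>|6| out[8]=49 → l++
[5,12] |-6|<=|6| out[7]=36 → r--
[5,11] |-6|>|5| out[6]=36 → l++
[6,11] |-3|<=|5| out[5]=25 → r--
[6,10] |-3|<=|4| out[4]=16 → r--
[6,9] |-3|>|2| out[3]=9 → l++
[7,9] |-2|<=|2| out[2]=4 → r--
[7,8] |-2|>|0| out[1]=4 → l++
[8,8] |0|<=|0| out[0]=0 → r--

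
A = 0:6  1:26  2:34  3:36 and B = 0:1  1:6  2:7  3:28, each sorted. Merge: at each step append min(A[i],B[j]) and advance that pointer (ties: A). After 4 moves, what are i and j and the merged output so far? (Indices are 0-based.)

[i=0,j=0] A[i]=6>B[j]=1 take 1 → j++
[i=0,j=1] A[i]=6<=B[j]=6 take 6 → i++
[i=1,j=1] A[i]=26>B[j]=6 take 6 → j++
[i=1,j=2] A[i]=26>B[j]=7 take 7 → j++

i=1, j=3, merged so far=[1, 6, 6, 7]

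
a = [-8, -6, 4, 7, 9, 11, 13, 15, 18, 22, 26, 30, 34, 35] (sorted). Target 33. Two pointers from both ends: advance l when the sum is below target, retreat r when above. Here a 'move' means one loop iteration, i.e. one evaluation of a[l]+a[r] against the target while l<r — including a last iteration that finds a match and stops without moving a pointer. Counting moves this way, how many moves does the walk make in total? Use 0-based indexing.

[0,13] -8+35=27 <33 → l++
[1,13] -6+35=29 <33 → l++
[2,13] 4+35=39 >33 → r--
[2,12] 4+34=38 >33 → r--
[2,11] 4+30=34 >33 → r--
[2,10] 4+26=30 <33 → l++
[3,10] 7+26=33 → found

7 moves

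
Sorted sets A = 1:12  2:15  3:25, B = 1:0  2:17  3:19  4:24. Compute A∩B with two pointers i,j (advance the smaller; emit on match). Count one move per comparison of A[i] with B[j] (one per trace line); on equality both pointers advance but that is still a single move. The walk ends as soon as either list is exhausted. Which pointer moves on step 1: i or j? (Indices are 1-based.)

j

i=1 j=1: 12>0, j++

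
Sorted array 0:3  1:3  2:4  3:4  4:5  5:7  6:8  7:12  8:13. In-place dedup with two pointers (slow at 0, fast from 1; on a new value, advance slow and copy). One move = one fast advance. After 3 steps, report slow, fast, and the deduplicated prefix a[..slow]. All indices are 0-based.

slow=0 fast=1: a[fast]=3=a[slow] dup, fast++
slow=0 fast=2: a[fast]=4≠a[slow]=3 write a[1]=4, slow++,fast++
slow=1 fast=3: a[fast]=4=a[slow] dup, fast++

slow=1, fast=4, prefix=[3, 4]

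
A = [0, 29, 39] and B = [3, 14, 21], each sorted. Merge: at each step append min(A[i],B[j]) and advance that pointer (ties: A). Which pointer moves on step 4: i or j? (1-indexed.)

i=1 j=1: A[i]=0<=B[j]=3 take 0, i++
i=2 j=1: A[i]=29>B[j]=3 take 3, j++
i=2 j=2: A[i]=29>B[j]=14 take 14, j++
i=2 j=3: A[i]=29>B[j]=21 take 21, j++

j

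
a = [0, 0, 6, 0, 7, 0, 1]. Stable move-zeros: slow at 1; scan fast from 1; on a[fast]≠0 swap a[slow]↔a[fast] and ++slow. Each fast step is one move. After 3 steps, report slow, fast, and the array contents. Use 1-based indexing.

slow=2, fast=4, a=[6, 0, 0, 0, 7, 0, 1]

(s=1,f=1) a[fast]=0 → fast++
(s=1,f=2) a[fast]=0 → fast++
(s=1,f=3) a[fast]=6≠0 swap→a[1]=6 → slow++,fast++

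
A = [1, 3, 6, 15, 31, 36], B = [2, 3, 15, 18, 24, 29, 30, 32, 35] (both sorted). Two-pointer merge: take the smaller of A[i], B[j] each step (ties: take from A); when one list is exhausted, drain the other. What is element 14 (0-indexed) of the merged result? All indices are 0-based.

merged[14] = 36

[i=0,j=0] A[i]=1<=B[j]=2 take 1 → i++
[i=1,j=0] A[i]=3>B[j]=2 take 2 → j++
[i=1,j=1] A[i]=3<=B[j]=3 take 3 → i++
[i=2,j=1] A[i]=6>B[j]=3 take 3 → j++
[i=2,j=2] A[i]=6<=B[j]=15 take 6 → i++
[i=3,j=2] A[i]=15<=B[j]=15 take 15 → i++
[i=4,j=2] A[i]=31>B[j]=15 take 15 → j++
[i=4,j=3] A[i]=31>B[j]=18 take 18 → j++
[i=4,j=4] A[i]=31>B[j]=24 take 24 → j++
[i=4,j=5] A[i]=31>B[j]=29 take 29 → j++
[i=4,j=6] A[i]=31>B[j]=30 take 30 → j++
[i=4,j=7] A[i]=31<=B[j]=32 take 31 → i++
[i=5,j=7] A[i]=36>B[j]=32 take 32 → j++
[i=5,j=8] A[i]=36>B[j]=35 take 35 → j++
[i=5,j=9] B done, take A[i]=36 → i++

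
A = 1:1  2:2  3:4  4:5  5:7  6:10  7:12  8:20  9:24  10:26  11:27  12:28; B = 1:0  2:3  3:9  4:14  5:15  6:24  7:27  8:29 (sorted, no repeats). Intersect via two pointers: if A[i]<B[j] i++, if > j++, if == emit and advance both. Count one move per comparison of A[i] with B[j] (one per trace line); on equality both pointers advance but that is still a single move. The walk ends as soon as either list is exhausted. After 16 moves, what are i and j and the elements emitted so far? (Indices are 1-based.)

i=12, j=8, emitted=[24, 27]

[i=1,j=1] 1>0 → j++
[i=1,j=2] 1<3 → i++
[i=2,j=2] 2<3 → i++
[i=3,j=2] 4>3 → j++
[i=3,j=3] 4<9 → i++
[i=4,j=3] 5<9 → i++
[i=5,j=3] 7<9 → i++
[i=6,j=3] 10>9 → j++
[i=6,j=4] 10<14 → i++
[i=7,j=4] 12<14 → i++
[i=8,j=4] 20>14 → j++
[i=8,j=5] 20>15 → j++
[i=8,j=6] 20<24 → i++
[i=9,j=6] 24==24 emit → i++,j++
[i=10,j=7] 26<27 → i++
[i=11,j=7] 27==27 emit → i++,j++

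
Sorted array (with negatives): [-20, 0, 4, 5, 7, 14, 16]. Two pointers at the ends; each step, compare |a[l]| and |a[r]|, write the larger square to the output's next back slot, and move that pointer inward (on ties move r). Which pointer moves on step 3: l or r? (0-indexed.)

[0,6] |-20|>|16| out[6]=400 → l++
[1,6] |0|<=|16| out[5]=256 → r--
[1,5] |0|<=|14| out[4]=196 → r--

r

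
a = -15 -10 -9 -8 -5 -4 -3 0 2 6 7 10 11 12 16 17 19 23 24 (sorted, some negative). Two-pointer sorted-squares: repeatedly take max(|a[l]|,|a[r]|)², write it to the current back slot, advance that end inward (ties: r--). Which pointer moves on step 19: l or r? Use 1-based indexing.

r

[1,19] |-15|<=|24| out[19]=576 → r--
[1,18] |-15|<=|23| out[18]=529 → r--
[1,17] |-15|<=|19| out[17]=361 → r--
[1,16] |-15|<=|17| out[16]=289 → r--
[1,15] |-15|<=|16| out[15]=256 → r--
[1,14] |-15|>|12| out[14]=225 → l++
[2,14] |-10|<=|12| out[13]=144 → r--
[2,13] |-10|<=|11| out[12]=121 → r--
[2,12] |-10|<=|10| out[11]=100 → r--
[2,11] |-10|>|7| out[10]=100 → l++
[3,11] |-9|>|7| out[9]=81 → l++
[4,11] |-8|>|7| out[8]=64 → l++
[5,11] |-5|<=|7| out[7]=49 → r--
[5,10] |-5|<=|6| out[6]=36 → r--
[5,9] |-5|>|2| out[5]=25 → l++
[6,9] |-4|>|2| out[4]=16 → l++
[7,9] |-3|>|2| out[3]=9 → l++
[8,9] |0|<=|2| out[2]=4 → r--
[8,8] |0|<=|0| out[1]=0 → r--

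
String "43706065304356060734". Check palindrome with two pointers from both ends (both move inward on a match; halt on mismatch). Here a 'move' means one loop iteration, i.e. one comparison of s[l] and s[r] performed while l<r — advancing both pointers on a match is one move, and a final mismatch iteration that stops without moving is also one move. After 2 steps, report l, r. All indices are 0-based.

l=0 r=19: '4'=='4', l++,r--
l=1 r=18: '3'=='3', l++,r--

l=2, r=17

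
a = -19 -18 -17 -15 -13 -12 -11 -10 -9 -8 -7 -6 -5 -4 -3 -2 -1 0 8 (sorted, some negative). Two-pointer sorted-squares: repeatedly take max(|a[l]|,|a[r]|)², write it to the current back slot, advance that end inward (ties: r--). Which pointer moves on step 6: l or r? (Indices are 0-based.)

l

l=0 r=18: |-19|>|8| out[18]=361, l++
l=1 r=18: |-18|>|8| out[17]=324, l++
l=2 r=18: |-17|>|8| out[16]=289, l++
l=3 r=18: |-15|>|8| out[15]=225, l++
l=4 r=18: |-13|>|8| out[14]=169, l++
l=5 r=18: |-12|>|8| out[13]=144, l++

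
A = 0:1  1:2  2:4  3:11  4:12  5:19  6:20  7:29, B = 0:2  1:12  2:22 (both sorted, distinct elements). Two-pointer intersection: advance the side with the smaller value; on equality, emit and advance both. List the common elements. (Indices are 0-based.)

intersection = [2, 12]

i=0 j=0: 1<2, i++
i=1 j=0: 2==2 emit, i++,j++
i=2 j=1: 4<12, i++
i=3 j=1: 11<12, i++
i=4 j=1: 12==12 emit, i++,j++
i=5 j=2: 19<22, i++
i=6 j=2: 20<22, i++
i=7 j=2: 29>22, j++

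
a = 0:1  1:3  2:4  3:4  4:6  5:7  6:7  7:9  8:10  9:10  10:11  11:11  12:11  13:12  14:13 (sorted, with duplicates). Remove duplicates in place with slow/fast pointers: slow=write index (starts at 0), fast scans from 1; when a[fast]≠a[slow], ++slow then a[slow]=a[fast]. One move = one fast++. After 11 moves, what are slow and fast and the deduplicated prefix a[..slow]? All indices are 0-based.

(s=0,f=1) a[fast]=3≠a[slow]=1 write a[1]=3 → slow++,fast++
(s=1,f=2) a[fast]=4≠a[slow]=3 write a[2]=4 → slow++,fast++
(s=2,f=3) a[fast]=4=a[slow] dup → fast++
(s=2,f=4) a[fast]=6≠a[slow]=4 write a[3]=6 → slow++,fast++
(s=3,f=5) a[fast]=7≠a[slow]=6 write a[4]=7 → slow++,fast++
(s=4,f=6) a[fast]=7=a[slow] dup → fast++
(s=4,f=7) a[fast]=9≠a[slow]=7 write a[5]=9 → slow++,fast++
(s=5,f=8) a[fast]=10≠a[slow]=9 write a[6]=10 → slow++,fast++
(s=6,f=9) a[fast]=10=a[slow] dup → fast++
(s=6,f=10) a[fast]=11≠a[slow]=10 write a[7]=11 → slow++,fast++
(s=7,f=11) a[fast]=11=a[slow] dup → fast++

slow=7, fast=12, prefix=[1, 3, 4, 6, 7, 9, 10, 11]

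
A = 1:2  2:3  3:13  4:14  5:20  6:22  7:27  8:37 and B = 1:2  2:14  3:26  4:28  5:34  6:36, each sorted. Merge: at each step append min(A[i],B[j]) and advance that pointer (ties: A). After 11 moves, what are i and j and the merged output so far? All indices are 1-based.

[i=1,j=1] A[i]=2<=B[j]=2 take 2 → i++
[i=2,j=1] A[i]=3>B[j]=2 take 2 → j++
[i=2,j=2] A[i]=3<=B[j]=14 take 3 → i++
[i=3,j=2] A[i]=13<=B[j]=14 take 13 → i++
[i=4,j=2] A[i]=14<=B[j]=14 take 14 → i++
[i=5,j=2] A[i]=20>B[j]=14 take 14 → j++
[i=5,j=3] A[i]=20<=B[j]=26 take 20 → i++
[i=6,j=3] A[i]=22<=B[j]=26 take 22 → i++
[i=7,j=3] A[i]=27>B[j]=26 take 26 → j++
[i=7,j=4] A[i]=27<=B[j]=28 take 27 → i++
[i=8,j=4] A[i]=37>B[j]=28 take 28 → j++

i=8, j=5, merged so far=[2, 2, 3, 13, 14, 14, 20, 22, 26, 27, 28]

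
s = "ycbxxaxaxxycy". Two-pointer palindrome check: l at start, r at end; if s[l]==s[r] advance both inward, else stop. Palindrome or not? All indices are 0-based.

l=0 r=12: 'y'=='y', l++,r--
l=1 r=11: 'c'=='c', l++,r--
l=2 r=10: 'b'!='y', stop

not a palindrome (mismatch at 2,10)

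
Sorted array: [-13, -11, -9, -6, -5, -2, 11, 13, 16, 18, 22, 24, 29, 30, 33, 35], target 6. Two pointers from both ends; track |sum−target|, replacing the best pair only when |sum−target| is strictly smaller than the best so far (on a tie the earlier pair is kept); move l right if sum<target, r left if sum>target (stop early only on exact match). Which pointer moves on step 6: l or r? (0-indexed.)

r

[0,15] -13+35=22 d=16 * → r--
[0,14] -13+33=20 d=14 * → r--
[0,13] -13+30=17 d=11 * → r--
[0,12] -13+29=16 d=10 * → r--
[0,11] -13+24=11 d=5 * → r--
[0,10] -13+22=9 d=3 * → r--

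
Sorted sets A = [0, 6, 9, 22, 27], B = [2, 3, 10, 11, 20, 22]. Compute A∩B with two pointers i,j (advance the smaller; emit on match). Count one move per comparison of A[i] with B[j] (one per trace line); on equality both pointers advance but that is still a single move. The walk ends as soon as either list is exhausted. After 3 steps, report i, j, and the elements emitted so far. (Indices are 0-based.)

[i=0,j=0] 0<2 → i++
[i=1,j=0] 6>2 → j++
[i=1,j=1] 6>3 → j++

i=1, j=2, emitted=[]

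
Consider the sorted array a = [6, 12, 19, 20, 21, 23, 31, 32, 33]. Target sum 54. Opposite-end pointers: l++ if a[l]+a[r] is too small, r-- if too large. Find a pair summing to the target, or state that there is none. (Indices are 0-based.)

l=0 r=8: 6+33=39 <54, l++
l=1 r=8: 12+33=45 <54, l++
l=2 r=8: 19+33=52 <54, l++
l=3 r=8: 20+33=53 <54, l++
l=4 r=8: 21+33=54, found

(21, 33)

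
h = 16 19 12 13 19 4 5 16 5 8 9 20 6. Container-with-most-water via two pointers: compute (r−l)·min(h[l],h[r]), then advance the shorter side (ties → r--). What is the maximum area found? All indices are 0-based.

max area = 190

l=0 r=12: min(16,6)*12=72 best=72 *, r--
l=0 r=11: min(16,20)*11=176 best=176 *, l++
l=1 r=11: min(19,20)*10=190 best=190 *, l++
l=2 r=11: min(12,20)*9=108 best=190, l++
l=3 r=11: min(13,20)*8=104 best=190, l++
l=4 r=11: min(19,20)*7=133 best=190, l++
l=5 r=11: min(4,20)*6=24 best=190, l++
l=6 r=11: min(5,20)*5=25 best=190, l++
l=7 r=11: min(16,20)*4=64 best=190, l++
l=8 r=11: min(5,20)*3=15 best=190, l++
l=9 r=11: min(8,20)*2=16 best=190, l++
l=10 r=11: min(9,20)*1=9 best=190, l++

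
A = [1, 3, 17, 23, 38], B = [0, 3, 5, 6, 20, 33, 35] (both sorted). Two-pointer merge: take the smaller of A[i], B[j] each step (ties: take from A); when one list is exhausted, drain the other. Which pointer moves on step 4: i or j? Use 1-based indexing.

j

[i=1,j=1] A[i]=1>B[j]=0 take 0 → j++
[i=1,j=2] A[i]=1<=B[j]=3 take 1 → i++
[i=2,j=2] A[i]=3<=B[j]=3 take 3 → i++
[i=3,j=2] A[i]=17>B[j]=3 take 3 → j++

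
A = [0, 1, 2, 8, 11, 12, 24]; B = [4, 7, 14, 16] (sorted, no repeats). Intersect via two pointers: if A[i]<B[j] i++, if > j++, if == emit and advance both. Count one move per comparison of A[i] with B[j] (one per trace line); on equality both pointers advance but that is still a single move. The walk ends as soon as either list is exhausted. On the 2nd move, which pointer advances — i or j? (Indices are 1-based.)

i

i=1 j=1: 0<4, i++
i=2 j=1: 1<4, i++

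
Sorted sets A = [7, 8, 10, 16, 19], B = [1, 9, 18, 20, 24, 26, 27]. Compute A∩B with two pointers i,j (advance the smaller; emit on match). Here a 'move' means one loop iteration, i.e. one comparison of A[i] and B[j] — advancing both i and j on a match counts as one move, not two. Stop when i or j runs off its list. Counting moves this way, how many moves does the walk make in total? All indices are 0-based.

8 moves

[i=0,j=0] 7>1 → j++
[i=0,j=1] 7<9 → i++
[i=1,j=1] 8<9 → i++
[i=2,j=1] 10>9 → j++
[i=2,j=2] 10<18 → i++
[i=3,j=2] 16<18 → i++
[i=4,j=2] 19>18 → j++
[i=4,j=3] 19<20 → i++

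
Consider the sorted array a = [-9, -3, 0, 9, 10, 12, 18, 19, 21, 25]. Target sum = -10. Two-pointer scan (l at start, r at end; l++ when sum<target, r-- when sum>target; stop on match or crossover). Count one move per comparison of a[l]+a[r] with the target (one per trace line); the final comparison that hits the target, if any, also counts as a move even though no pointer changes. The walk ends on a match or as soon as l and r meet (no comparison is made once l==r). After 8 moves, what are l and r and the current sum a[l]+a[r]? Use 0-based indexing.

[0,9] -9+25=16 >-10 → r--
[0,8] -9+21=12 >-10 → r--
[0,7] -9+19=10 >-10 → r--
[0,6] -9+18=9 >-10 → r--
[0,5] -9+12=3 >-10 → r--
[0,4] -9+10=1 >-10 → r--
[0,3] -9+9=0 >-10 → r--
[0,2] -9+0=-9 >-10 → r--

l=0, r=1, sum=-12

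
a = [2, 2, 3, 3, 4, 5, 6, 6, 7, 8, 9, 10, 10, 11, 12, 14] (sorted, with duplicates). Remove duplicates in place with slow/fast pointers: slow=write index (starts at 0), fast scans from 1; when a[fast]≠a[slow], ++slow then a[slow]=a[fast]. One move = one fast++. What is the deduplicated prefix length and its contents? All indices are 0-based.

length 12; prefix = [2, 3, 4, 5, 6, 7, 8, 9, 10, 11, 12, 14]

slow=0 fast=1: a[fast]=2=a[slow] dup, fast++
slow=0 fast=2: a[fast]=3≠a[slow]=2 write a[1]=3, slow++,fast++
slow=1 fast=3: a[fast]=3=a[slow] dup, fast++
slow=1 fast=4: a[fast]=4≠a[slow]=3 write a[2]=4, slow++,fast++
slow=2 fast=5: a[fast]=5≠a[slow]=4 write a[3]=5, slow++,fast++
slow=3 fast=6: a[fast]=6≠a[slow]=5 write a[4]=6, slow++,fast++
slow=4 fast=7: a[fast]=6=a[slow] dup, fast++
slow=4 fast=8: a[fast]=7≠a[slow]=6 write a[5]=7, slow++,fast++
slow=5 fast=9: a[fast]=8≠a[slow]=7 write a[6]=8, slow++,fast++
slow=6 fast=10: a[fast]=9≠a[slow]=8 write a[7]=9, slow++,fast++
slow=7 fast=11: a[fast]=10≠a[slow]=9 write a[8]=10, slow++,fast++
slow=8 fast=12: a[fast]=10=a[slow] dup, fast++
slow=8 fast=13: a[fast]=11≠a[slow]=10 write a[9]=11, slow++,fast++
slow=9 fast=14: a[fast]=12≠a[slow]=11 write a[10]=12, slow++,fast++
slow=10 fast=15: a[fast]=14≠a[slow]=12 write a[11]=14, slow++,fast++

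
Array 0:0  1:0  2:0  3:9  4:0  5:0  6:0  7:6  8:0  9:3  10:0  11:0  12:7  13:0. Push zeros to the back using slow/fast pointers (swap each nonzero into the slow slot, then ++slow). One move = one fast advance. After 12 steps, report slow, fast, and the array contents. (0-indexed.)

(s=0,f=0) a[fast]=0 → fast++
(s=0,f=1) a[fast]=0 → fast++
(s=0,f=2) a[fast]=0 → fast++
(s=0,f=3) a[fast]=9≠0 swap→a[0]=9 → slow++,fast++
(s=1,f=4) a[fast]=0 → fast++
(s=1,f=5) a[fast]=0 → fast++
(s=1,f=6) a[fast]=0 → fast++
(s=1,f=7) a[fast]=6≠0 swap→a[1]=6 → slow++,fast++
(s=2,f=8) a[fast]=0 → fast++
(s=2,f=9) a[fast]=3≠0 swap→a[2]=3 → slow++,fast++
(s=3,f=10) a[fast]=0 → fast++
(s=3,f=11) a[fast]=0 → fast++

slow=3, fast=12, a=[9, 6, 3, 0, 0, 0, 0, 0, 0, 0, 0, 0, 7, 0]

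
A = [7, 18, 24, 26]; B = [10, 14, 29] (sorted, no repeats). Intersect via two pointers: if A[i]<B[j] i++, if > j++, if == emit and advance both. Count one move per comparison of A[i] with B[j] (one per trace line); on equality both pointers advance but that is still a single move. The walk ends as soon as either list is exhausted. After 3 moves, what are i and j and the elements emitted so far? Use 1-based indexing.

i=2, j=3, emitted=[]

i=1 j=1: 7<10, i++
i=2 j=1: 18>10, j++
i=2 j=2: 18>14, j++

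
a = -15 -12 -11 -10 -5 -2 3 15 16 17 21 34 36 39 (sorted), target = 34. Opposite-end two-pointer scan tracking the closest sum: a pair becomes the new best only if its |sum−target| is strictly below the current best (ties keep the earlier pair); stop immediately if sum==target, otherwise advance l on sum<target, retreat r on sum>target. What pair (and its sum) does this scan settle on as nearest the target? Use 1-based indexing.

pair (-5, 39) with sum 34 (|Δ|=0)

l=1 r=14: -15+39=24 d=10 *, l++
l=2 r=14: -12+39=27 d=7 *, l++
l=3 r=14: -11+39=28 d=6 *, l++
l=4 r=14: -10+39=29 d=5 *, l++
l=5 r=14: -5+39=34 d=0 *, stop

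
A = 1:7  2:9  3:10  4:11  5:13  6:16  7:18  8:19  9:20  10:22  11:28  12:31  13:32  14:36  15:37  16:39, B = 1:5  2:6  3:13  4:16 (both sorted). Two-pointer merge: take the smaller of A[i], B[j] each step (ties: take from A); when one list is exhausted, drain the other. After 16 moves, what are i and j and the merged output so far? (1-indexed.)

i=1 j=1: A[i]=7>B[j]=5 take 5, j++
i=1 j=2: A[i]=7>B[j]=6 take 6, j++
i=1 j=3: A[i]=7<=B[j]=13 take 7, i++
i=2 j=3: A[i]=9<=B[j]=13 take 9, i++
i=3 j=3: A[i]=10<=B[j]=13 take 10, i++
i=4 j=3: A[i]=11<=B[j]=13 take 11, i++
i=5 j=3: A[i]=13<=B[j]=13 take 13, i++
i=6 j=3: A[i]=16>B[j]=13 take 13, j++
i=6 j=4: A[i]=16<=B[j]=16 take 16, i++
i=7 j=4: A[i]=18>B[j]=16 take 16, j++
i=7 j=5: B done, take A[i]=18, i++
i=8 j=5: B done, take A[i]=19, i++
i=9 j=5: B done, take A[i]=20, i++
i=10 j=5: B done, take A[i]=22, i++
i=11 j=5: B done, take A[i]=28, i++
i=12 j=5: B done, take A[i]=31, i++

i=13, j=5, merged so far=[5, 6, 7, 9, 10, 11, 13, 13, 16, 16, 18, 19, 20, 22, 28, 31]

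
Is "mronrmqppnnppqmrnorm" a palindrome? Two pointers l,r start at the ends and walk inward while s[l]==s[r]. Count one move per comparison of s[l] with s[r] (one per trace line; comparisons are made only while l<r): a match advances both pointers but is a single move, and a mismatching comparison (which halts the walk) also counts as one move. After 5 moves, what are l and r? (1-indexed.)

l=6, r=15

[1,20] 'm'=='m' → l++,r--
[2,19] 'r'=='r' → l++,r--
[3,18] 'o'=='o' → l++,r--
[4,17] 'n'=='n' → l++,r--
[5,16] 'r'=='r' → l++,r--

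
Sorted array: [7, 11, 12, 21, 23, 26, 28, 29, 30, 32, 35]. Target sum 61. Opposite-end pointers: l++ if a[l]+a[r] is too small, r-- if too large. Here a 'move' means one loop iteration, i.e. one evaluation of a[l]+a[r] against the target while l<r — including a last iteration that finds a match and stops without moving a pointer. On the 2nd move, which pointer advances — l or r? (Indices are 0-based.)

[0,10] 7+35=42 <61 → l++
[1,10] 11+35=46 <61 → l++

l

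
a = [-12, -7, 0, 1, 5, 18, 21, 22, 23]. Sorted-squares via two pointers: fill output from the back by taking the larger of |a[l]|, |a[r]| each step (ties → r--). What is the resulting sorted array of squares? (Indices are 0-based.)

l=0 r=8: |-12|<=|23| out[8]=529, r--
l=0 r=7: |-12|<=|22| out[7]=484, r--
l=0 r=6: |-12|<=|21| out[6]=441, r--
l=0 r=5: |-12|<=|18| out[5]=324, r--
l=0 r=4: |-12|>|5| out[4]=144, l++
l=1 r=4: |-7|>|5| out[3]=49, l++
l=2 r=4: |0|<=|5| out[2]=25, r--
l=2 r=3: |0|<=|1| out[1]=1, r--
l=2 r=2: |0|<=|0| out[0]=0, r--

[0, 1, 25, 49, 144, 324, 441, 484, 529]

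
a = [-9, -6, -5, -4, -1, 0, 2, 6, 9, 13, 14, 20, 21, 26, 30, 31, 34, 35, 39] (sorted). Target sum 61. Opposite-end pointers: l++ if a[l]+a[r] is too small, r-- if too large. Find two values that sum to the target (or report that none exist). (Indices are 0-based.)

(26, 35)

[0,18] -9+39=30 <61 → l++
[1,18] -6+39=33 <61 → l++
[2,18] -5+39=34 <61 → l++
[3,18] -4+39=35 <61 → l++
[4,18] -1+39=38 <61 → l++
[5,18] 0+39=39 <61 → l++
[6,18] 2+39=41 <61 → l++
[7,18] 6+39=45 <61 → l++
[8,18] 9+39=48 <61 → l++
[9,18] 13+39=52 <61 → l++
[10,18] 14+39=53 <61 → l++
[11,18] 20+39=59 <61 → l++
[12,18] 21+39=60 <61 → l++
[13,18] 26+39=65 >61 → r--
[13,17] 26+35=61 → found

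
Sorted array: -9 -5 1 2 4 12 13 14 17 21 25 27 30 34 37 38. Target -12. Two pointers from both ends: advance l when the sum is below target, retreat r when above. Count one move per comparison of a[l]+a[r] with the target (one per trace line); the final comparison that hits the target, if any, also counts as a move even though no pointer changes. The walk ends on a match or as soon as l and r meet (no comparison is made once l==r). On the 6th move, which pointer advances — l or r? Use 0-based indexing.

[0,15] -9+38=29 >-12 → r--
[0,14] -9+37=28 >-12 → r--
[0,13] -9+34=25 >-12 → r--
[0,12] -9+30=21 >-12 → r--
[0,11] -9+27=18 >-12 → r--
[0,10] -9+25=16 >-12 → r--

r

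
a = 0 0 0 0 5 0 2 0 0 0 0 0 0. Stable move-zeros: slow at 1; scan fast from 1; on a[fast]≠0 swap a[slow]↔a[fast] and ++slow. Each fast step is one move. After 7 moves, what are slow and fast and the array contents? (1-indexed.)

slow=3, fast=8, a=[5, 2, 0, 0, 0, 0, 0, 0, 0, 0, 0, 0, 0]

(s=1,f=1) a[fast]=0 → fast++
(s=1,f=2) a[fast]=0 → fast++
(s=1,f=3) a[fast]=0 → fast++
(s=1,f=4) a[fast]=0 → fast++
(s=1,f=5) a[fast]=5≠0 swap→a[1]=5 → slow++,fast++
(s=2,f=6) a[fast]=0 → fast++
(s=2,f=7) a[fast]=2≠0 swap→a[2]=2 → slow++,fast++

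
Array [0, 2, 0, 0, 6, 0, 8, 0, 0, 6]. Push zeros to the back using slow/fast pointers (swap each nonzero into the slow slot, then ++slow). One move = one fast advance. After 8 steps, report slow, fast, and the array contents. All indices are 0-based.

(s=0,f=0) a[fast]=0 → fast++
(s=0,f=1) a[fast]=2≠0 swap→a[0]=2 → slow++,fast++
(s=1,f=2) a[fast]=0 → fast++
(s=1,f=3) a[fast]=0 → fast++
(s=1,f=4) a[fast]=6≠0 swap→a[1]=6 → slow++,fast++
(s=2,f=5) a[fast]=0 → fast++
(s=2,f=6) a[fast]=8≠0 swap→a[2]=8 → slow++,fast++
(s=3,f=7) a[fast]=0 → fast++

slow=3, fast=8, a=[2, 6, 8, 0, 0, 0, 0, 0, 0, 6]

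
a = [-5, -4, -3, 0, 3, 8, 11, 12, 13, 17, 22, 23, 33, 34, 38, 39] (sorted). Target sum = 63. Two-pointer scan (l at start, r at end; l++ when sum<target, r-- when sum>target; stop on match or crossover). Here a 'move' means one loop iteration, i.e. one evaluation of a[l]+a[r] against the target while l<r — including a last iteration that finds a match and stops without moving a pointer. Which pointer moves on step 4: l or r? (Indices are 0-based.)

l=0 r=15: -5+39=34 <63, l++
l=1 r=15: -4+39=35 <63, l++
l=2 r=15: -3+39=36 <63, l++
l=3 r=15: 0+39=39 <63, l++

l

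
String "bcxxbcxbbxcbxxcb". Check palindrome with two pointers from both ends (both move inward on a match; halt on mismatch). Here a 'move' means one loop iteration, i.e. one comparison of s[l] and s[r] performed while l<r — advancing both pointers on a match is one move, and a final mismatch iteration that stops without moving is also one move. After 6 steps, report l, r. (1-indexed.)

[1,16] 'b'=='b' → l++,r--
[2,15] 'c'=='c' → l++,r--
[3,14] 'x'=='x' → l++,r--
[4,13] 'x'=='x' → l++,r--
[5,12] 'b'=='b' → l++,r--
[6,11] 'c'=='c' → l++,r--

l=7, r=10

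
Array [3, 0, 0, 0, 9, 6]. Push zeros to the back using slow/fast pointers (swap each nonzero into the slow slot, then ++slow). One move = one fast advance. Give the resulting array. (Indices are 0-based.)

[3, 9, 6, 0, 0, 0]

(s=0,f=0) a[fast]=3≠0 swap→a[0]=3 → slow++,fast++
(s=1,f=1) a[fast]=0 → fast++
(s=1,f=2) a[fast]=0 → fast++
(s=1,f=3) a[fast]=0 → fast++
(s=1,f=4) a[fast]=9≠0 swap→a[1]=9 → slow++,fast++
(s=2,f=5) a[fast]=6≠0 swap→a[2]=6 → slow++,fast++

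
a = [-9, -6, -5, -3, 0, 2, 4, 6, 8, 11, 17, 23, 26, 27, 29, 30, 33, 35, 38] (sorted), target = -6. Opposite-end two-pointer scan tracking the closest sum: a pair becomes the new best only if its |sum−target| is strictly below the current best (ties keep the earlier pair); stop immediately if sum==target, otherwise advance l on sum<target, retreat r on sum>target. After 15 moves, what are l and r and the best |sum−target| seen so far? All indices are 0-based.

l=0 r=18: -9+38=29 d=35 *, r--
l=0 r=17: -9+35=26 d=32 *, r--
l=0 r=16: -9+33=24 d=30 *, r--
l=0 r=15: -9+30=21 d=27 *, r--
l=0 r=14: -9+29=20 d=26 *, r--
l=0 r=13: -9+27=18 d=24 *, r--
l=0 r=12: -9+26=17 d=23 *, r--
l=0 r=11: -9+23=14 d=20 *, r--
l=0 r=10: -9+17=8 d=14 *, r--
l=0 r=9: -9+11=2 d=8 *, r--
l=0 r=8: -9+8=-1 d=5 *, r--
l=0 r=7: -9+6=-3 d=3 *, r--
l=0 r=6: -9+4=-5 d=1 *, r--
l=0 r=5: -9+2=-7 d=1, l++
l=1 r=5: -6+2=-4 d=2, r--

l=1, r=4, best |Δ|=1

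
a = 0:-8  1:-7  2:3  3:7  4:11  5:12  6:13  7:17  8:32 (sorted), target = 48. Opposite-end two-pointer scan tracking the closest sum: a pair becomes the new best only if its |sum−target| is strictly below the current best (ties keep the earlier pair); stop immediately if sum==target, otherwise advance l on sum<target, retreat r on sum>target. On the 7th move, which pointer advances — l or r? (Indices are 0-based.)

[0,8] -8+32=24 d=24 * → l++
[1,8] -7+32=25 d=23 * → l++
[2,8] 3+32=35 d=13 * → l++
[3,8] 7+32=39 d=9 * → l++
[4,8] 11+32=43 d=5 * → l++
[5,8] 12+32=44 d=4 * → l++
[6,8] 13+32=45 d=3 * → l++

l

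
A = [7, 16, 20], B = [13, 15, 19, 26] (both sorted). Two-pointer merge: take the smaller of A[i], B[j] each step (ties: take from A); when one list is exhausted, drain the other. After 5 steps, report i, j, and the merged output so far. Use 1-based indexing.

i=3, j=4, merged so far=[7, 13, 15, 16, 19]

i=1 j=1: A[i]=7<=B[j]=13 take 7, i++
i=2 j=1: A[i]=16>B[j]=13 take 13, j++
i=2 j=2: A[i]=16>B[j]=15 take 15, j++
i=2 j=3: A[i]=16<=B[j]=19 take 16, i++
i=3 j=3: A[i]=20>B[j]=19 take 19, j++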